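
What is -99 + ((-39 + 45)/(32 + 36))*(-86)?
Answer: -1812/17 ≈ -106.59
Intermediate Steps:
-99 + ((-39 + 45)/(32 + 36))*(-86) = -99 + (6/68)*(-86) = -99 + (6*(1/68))*(-86) = -99 + (3/34)*(-86) = -99 - 129/17 = -1812/17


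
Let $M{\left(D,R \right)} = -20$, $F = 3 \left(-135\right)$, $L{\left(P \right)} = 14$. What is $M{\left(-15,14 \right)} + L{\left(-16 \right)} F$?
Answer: $-5690$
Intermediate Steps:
$F = -405$
$M{\left(-15,14 \right)} + L{\left(-16 \right)} F = -20 + 14 \left(-405\right) = -20 - 5670 = -5690$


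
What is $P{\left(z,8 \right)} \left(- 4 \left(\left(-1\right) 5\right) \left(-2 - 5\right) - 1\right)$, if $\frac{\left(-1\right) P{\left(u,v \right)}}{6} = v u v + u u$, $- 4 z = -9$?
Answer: $\frac{1008855}{8} \approx 1.2611 \cdot 10^{5}$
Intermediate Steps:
$z = \frac{9}{4}$ ($z = \left(- \frac{1}{4}\right) \left(-9\right) = \frac{9}{4} \approx 2.25$)
$P{\left(u,v \right)} = - 6 u^{2} - 6 u v^{2}$ ($P{\left(u,v \right)} = - 6 \left(v u v + u u\right) = - 6 \left(u v v + u^{2}\right) = - 6 \left(u v^{2} + u^{2}\right) = - 6 \left(u^{2} + u v^{2}\right) = - 6 u^{2} - 6 u v^{2}$)
$P{\left(z,8 \right)} \left(- 4 \left(\left(-1\right) 5\right) \left(-2 - 5\right) - 1\right) = \left(-6\right) \frac{9}{4} \left(\frac{9}{4} + 8^{2}\right) \left(- 4 \left(\left(-1\right) 5\right) \left(-2 - 5\right) - 1\right) = \left(-6\right) \frac{9}{4} \left(\frac{9}{4} + 64\right) \left(\left(-4\right) \left(-5\right) \left(-7\right) - 1\right) = \left(-6\right) \frac{9}{4} \cdot \frac{265}{4} \left(20 \left(-7\right) - 1\right) = - \frac{7155 \left(-140 - 1\right)}{8} = \left(- \frac{7155}{8}\right) \left(-141\right) = \frac{1008855}{8}$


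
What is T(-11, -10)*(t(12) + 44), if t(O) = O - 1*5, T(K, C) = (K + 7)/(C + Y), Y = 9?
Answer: 204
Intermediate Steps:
T(K, C) = (7 + K)/(9 + C) (T(K, C) = (K + 7)/(C + 9) = (7 + K)/(9 + C))
t(O) = -5 + O (t(O) = O - 5 = -5 + O)
T(-11, -10)*(t(12) + 44) = ((7 - 11)/(9 - 10))*((-5 + 12) + 44) = (-4/(-1))*(7 + 44) = -1*(-4)*51 = 4*51 = 204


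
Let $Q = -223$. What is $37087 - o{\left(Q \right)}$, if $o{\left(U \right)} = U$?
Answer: $37310$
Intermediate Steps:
$37087 - o{\left(Q \right)} = 37087 - -223 = 37087 + 223 = 37310$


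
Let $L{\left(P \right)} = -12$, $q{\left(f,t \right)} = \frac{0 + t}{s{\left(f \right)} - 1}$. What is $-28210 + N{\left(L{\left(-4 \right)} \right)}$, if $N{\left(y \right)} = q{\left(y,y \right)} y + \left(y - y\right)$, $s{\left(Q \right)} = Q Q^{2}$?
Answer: $- \frac{48775234}{1729} \approx -28210.0$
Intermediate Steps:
$s{\left(Q \right)} = Q^{3}$
$q{\left(f,t \right)} = \frac{t}{-1 + f^{3}}$ ($q{\left(f,t \right)} = \frac{0 + t}{f^{3} - 1} = \frac{t}{-1 + f^{3}}$)
$N{\left(y \right)} = \frac{y^{2}}{-1 + y^{3}}$ ($N{\left(y \right)} = \frac{y}{-1 + y^{3}} y + \left(y - y\right) = \frac{y^{2}}{-1 + y^{3}} + 0 = \frac{y^{2}}{-1 + y^{3}}$)
$-28210 + N{\left(L{\left(-4 \right)} \right)} = -28210 + \frac{\left(-12\right)^{2}}{-1 + \left(-12\right)^{3}} = -28210 + \frac{144}{-1 - 1728} = -28210 + \frac{144}{-1729} = -28210 + 144 \left(- \frac{1}{1729}\right) = -28210 - \frac{144}{1729} = - \frac{48775234}{1729}$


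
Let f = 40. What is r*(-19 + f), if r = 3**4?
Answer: 1701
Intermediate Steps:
r = 81
r*(-19 + f) = 81*(-19 + 40) = 81*21 = 1701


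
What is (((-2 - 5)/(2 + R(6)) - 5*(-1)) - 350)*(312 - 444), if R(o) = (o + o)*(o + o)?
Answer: 3324882/73 ≈ 45546.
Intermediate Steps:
R(o) = 4*o**2 (R(o) = (2*o)*(2*o) = 4*o**2)
(((-2 - 5)/(2 + R(6)) - 5*(-1)) - 350)*(312 - 444) = (((-2 - 5)/(2 + 4*6**2) - 5*(-1)) - 350)*(312 - 444) = ((-7/(2 + 4*36) + 5) - 350)*(-132) = ((-7/(2 + 144) + 5) - 350)*(-132) = ((-7/146 + 5) - 350)*(-132) = (723/146 - 350)*(-132) = -50377/146*(-132) = 3324882/73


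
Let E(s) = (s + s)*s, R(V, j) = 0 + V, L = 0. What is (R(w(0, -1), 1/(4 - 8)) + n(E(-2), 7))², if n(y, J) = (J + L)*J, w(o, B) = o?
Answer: 2401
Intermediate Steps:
R(V, j) = V
E(s) = 2*s² (E(s) = (2*s)*s = 2*s²)
n(y, J) = J² (n(y, J) = (J + 0)*J = J*J = J²)
(R(w(0, -1), 1/(4 - 8)) + n(E(-2), 7))² = (0 + 7²)² = (0 + 49)² = 49² = 2401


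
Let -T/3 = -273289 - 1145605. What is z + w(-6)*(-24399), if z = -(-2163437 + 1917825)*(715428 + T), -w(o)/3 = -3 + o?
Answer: 1221209222547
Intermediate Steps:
T = 4256682 (T = -3*(-273289 - 1145605) = -3*(-1418894) = 4256682)
w(o) = 9 - 3*o (w(o) = -3*(-3 + o) = 9 - 3*o)
z = 1221209881320 (z = -(-2163437 + 1917825)*(715428 + 4256682) = -(-245612)*4972110 = -1*(-1221209881320) = 1221209881320)
z + w(-6)*(-24399) = 1221209881320 + (9 - 3*(-6))*(-24399) = 1221209881320 + (9 + 18)*(-24399) = 1221209881320 + 27*(-24399) = 1221209881320 - 658773 = 1221209222547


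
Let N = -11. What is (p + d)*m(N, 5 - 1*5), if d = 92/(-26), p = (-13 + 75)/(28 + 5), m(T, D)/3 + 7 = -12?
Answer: 13528/143 ≈ 94.601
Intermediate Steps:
m(T, D) = -57 (m(T, D) = -21 + 3*(-12) = -21 - 36 = -57)
p = 62/33 ≈ 1.8788
d = -46/13 (d = 92*(-1/26) = -46/13 ≈ -3.5385)
(p + d)*m(N, 5 - 1*5) = (62/33 - 46/13)*(-57) = -712/429*(-57) = 13528/143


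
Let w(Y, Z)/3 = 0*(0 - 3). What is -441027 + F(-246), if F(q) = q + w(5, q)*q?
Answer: -441273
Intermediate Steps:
w(Y, Z) = 0 (w(Y, Z) = 3*(0*(0 - 3)) = 3*(0*(-3)) = 3*0 = 0)
F(q) = q (F(q) = q + 0*q = q + 0 = q)
-441027 + F(-246) = -441027 - 246 = -441273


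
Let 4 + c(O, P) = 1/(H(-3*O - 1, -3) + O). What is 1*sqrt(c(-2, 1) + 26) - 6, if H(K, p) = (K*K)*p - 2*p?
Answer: -6 + sqrt(110831)/71 ≈ -1.3111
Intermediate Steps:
H(K, p) = -2*p + p*K**2 (H(K, p) = K**2*p - 2*p = p*K**2 - 2*p = -2*p + p*K**2)
c(O, P) = -4 + 1/(6 + O - 3*(-1 - 3*O)**2) (c(O, P) = -4 + 1/(-3*(-2 + (-3*O - 1)**2) + O) = -4 + 1/(-3*(-2 + (-1 - 3*O)**2) + O) = -4 + 1/((6 - 3*(-1 - 3*O)**2) + O) = -4 + 1/(6 + O - 3*(-1 - 3*O)**2))
1*sqrt(c(-2, 1) + 26) - 6 = 1*sqrt((11 - 108*(-2)**2 - 68*(-2))/(-3 + 17*(-2) + 27*(-2)**2) + 26) - 6 = 1*sqrt((11 - 108*4 + 136)/(-3 - 34 + 27*4) + 26) - 6 = 1*sqrt((11 - 432 + 136)/(-3 - 34 + 108) + 26) - 6 = 1*sqrt(-285/71 + 26) - 6 = 1*sqrt(1561/71) - 6 = 1*(sqrt(110831)/71) - 6 = sqrt(110831)/71 - 6 = -6 + sqrt(110831)/71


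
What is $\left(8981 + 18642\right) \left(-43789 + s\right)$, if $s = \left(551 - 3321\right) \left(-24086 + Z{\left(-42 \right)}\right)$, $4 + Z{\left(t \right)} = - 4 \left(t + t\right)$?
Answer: $1816344591793$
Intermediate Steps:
$Z{\left(t \right)} = -4 - 8 t$ ($Z{\left(t \right)} = -4 - 4 \left(t + t\right) = -4 - 4 \cdot 2 t = -4 - 8 t$)
$s = 65798580$ ($s = \left(551 - 3321\right) \left(-24086 - -332\right) = - 2770 \left(-24086 + \left(-4 + 336\right)\right) = - 2770 \left(-24086 + 332\right) = \left(-2770\right) \left(-23754\right) = 65798580$)
$\left(8981 + 18642\right) \left(-43789 + s\right) = \left(8981 + 18642\right) \left(-43789 + 65798580\right) = 27623 \cdot 65754791 = 1816344591793$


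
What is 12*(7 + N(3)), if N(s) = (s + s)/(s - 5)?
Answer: 48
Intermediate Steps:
N(s) = 2*s/(-5 + s) (N(s) = (2*s)/(-5 + s) = 2*s/(-5 + s))
12*(7 + N(3)) = 12*(7 + 2*3/(-5 + 3)) = 12*(7 + 2*3/(-2)) = 12*(7 + 2*3*(-½)) = 12*(7 - 3) = 12*4 = 48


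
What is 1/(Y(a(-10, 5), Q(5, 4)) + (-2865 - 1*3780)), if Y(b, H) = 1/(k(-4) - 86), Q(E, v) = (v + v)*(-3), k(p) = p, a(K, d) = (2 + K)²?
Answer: -90/598051 ≈ -0.00015049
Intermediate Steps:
Q(E, v) = -6*v (Q(E, v) = (2*v)*(-3) = -6*v)
Y(b, H) = -1/90 (Y(b, H) = 1/(-4 - 86) = 1/(-90) = -1/90)
1/(Y(a(-10, 5), Q(5, 4)) + (-2865 - 1*3780)) = 1/(-1/90 + (-2865 - 1*3780)) = 1/(-1/90 + (-2865 - 3780)) = 1/(-1/90 - 6645) = 1/(-598051/90) = -90/598051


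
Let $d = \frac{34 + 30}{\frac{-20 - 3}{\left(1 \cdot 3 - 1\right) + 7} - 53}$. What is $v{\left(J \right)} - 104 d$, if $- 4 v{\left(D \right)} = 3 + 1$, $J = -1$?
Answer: $\frac{14851}{125} \approx 118.81$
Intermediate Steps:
$v{\left(D \right)} = -1$ ($v{\left(D \right)} = - \frac{3 + 1}{4} = \left(- \frac{1}{4}\right) 4 = -1$)
$d = - \frac{144}{125}$ ($d = \frac{64}{- \frac{23}{\left(3 - 1\right) + 7} - 53} = \frac{64}{- \frac{23}{2 + 7} - 53} = \frac{64}{- \frac{23}{9} - 53} = \frac{64}{- \frac{500}{9}} = 64 \left(- \frac{9}{500}\right) = - \frac{144}{125} \approx -1.152$)
$v{\left(J \right)} - 104 d = -1 - - \frac{14976}{125} = -1 + \frac{14976}{125} = \frac{14851}{125}$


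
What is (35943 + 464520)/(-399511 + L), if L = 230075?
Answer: -500463/169436 ≈ -2.9537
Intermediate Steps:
(35943 + 464520)/(-399511 + L) = (35943 + 464520)/(-399511 + 230075) = 500463/(-169436) = 500463*(-1/169436) = -500463/169436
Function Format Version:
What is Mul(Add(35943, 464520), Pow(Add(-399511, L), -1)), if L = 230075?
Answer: Rational(-500463, 169436) ≈ -2.9537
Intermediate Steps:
Mul(Add(35943, 464520), Pow(Add(-399511, L), -1)) = Mul(Add(35943, 464520), Pow(Add(-399511, 230075), -1)) = Mul(500463, Pow(-169436, -1)) = Mul(500463, Rational(-1, 169436)) = Rational(-500463, 169436)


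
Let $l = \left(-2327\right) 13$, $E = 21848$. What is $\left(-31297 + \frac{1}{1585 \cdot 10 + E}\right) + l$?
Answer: $- \frac{2320236503}{37698} \approx -61548.0$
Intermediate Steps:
$l = -30251$
$\left(-31297 + \frac{1}{1585 \cdot 10 + E}\right) + l = \left(-31297 + \frac{1}{1585 \cdot 10 + 21848}\right) - 30251 = \left(-31297 + \frac{1}{15850 + 21848}\right) - 30251 = \left(-31297 + \frac{1}{37698}\right) - 30251 = - \frac{1179834305}{37698} - 30251 = - \frac{2320236503}{37698}$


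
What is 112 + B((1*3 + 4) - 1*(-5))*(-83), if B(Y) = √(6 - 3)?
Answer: 112 - 83*√3 ≈ -31.760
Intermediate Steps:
B(Y) = √3
112 + B((1*3 + 4) - 1*(-5))*(-83) = 112 + √3*(-83) = 112 - 83*√3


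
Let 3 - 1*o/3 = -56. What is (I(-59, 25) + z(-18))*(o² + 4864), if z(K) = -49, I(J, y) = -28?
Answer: -2786861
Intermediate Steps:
o = 177 (o = 9 - 3*(-56) = 9 + 168 = 177)
(I(-59, 25) + z(-18))*(o² + 4864) = (-28 - 49)*(177² + 4864) = -77*(31329 + 4864) = -77*36193 = -2786861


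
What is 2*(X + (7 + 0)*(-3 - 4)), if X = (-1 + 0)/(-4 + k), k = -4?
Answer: -391/4 ≈ -97.750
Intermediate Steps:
X = ⅛ (X = (-1 + 0)/(-4 - 4) = -1/(-8) = -1*(-⅛) = ⅛ ≈ 0.12500)
2*(X + (7 + 0)*(-3 - 4)) = 2*(⅛ + (7 + 0)*(-3 - 4)) = 2*(⅛ + 7*(-7)) = 2*(⅛ - 49) = 2*(-391/8) = -391/4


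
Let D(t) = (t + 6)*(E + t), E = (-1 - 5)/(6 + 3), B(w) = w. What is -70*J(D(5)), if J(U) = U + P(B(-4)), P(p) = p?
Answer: -9170/3 ≈ -3056.7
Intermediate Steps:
E = -⅔ (E = -6/9 = -6*⅑ = -⅔ ≈ -0.66667)
D(t) = (6 + t)*(-⅔ + t) (D(t) = (t + 6)*(-⅔ + t) = (6 + t)*(-⅔ + t))
J(U) = -4 + U (J(U) = U - 4 = -4 + U)
-70*J(D(5)) = -70*(-4 + (-4 + 5² + (16/3)*5)) = -70*(-4 + (-4 + 25 + 80/3)) = -70*(-4 + 143/3) = -70*131/3 = -9170/3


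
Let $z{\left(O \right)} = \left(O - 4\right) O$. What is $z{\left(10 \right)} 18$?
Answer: $1080$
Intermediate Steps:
$z{\left(O \right)} = O \left(-4 + O\right)$ ($z{\left(O \right)} = \left(-4 + O\right) O = O \left(-4 + O\right)$)
$z{\left(10 \right)} 18 = 10 \left(-4 + 10\right) 18 = 10 \cdot 6 \cdot 18 = 60 \cdot 18 = 1080$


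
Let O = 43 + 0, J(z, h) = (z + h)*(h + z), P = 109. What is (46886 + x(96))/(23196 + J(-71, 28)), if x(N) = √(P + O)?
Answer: 46886/25045 + 2*√38/25045 ≈ 1.8726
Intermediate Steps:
J(z, h) = (h + z)² (J(z, h) = (h + z)*(h + z) = (h + z)²)
O = 43
x(N) = 2*√38 (x(N) = √(109 + 43) = √152 = 2*√38)
(46886 + x(96))/(23196 + J(-71, 28)) = (46886 + 2*√38)/(23196 + (28 - 71)²) = (46886 + 2*√38)/(23196 + (-43)²) = (46886 + 2*√38)/(23196 + 1849) = (46886 + 2*√38)/25045 = (46886 + 2*√38)*(1/25045) = 46886/25045 + 2*√38/25045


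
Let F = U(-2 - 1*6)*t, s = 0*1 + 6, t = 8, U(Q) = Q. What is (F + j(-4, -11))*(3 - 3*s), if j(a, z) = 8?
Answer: 840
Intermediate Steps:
s = 6 (s = 0 + 6 = 6)
F = -64 (F = (-2 - 1*6)*8 = (-2 - 6)*8 = -8*8 = -64)
(F + j(-4, -11))*(3 - 3*s) = (-64 + 8)*(3 - 3*6) = -56*(3 - 18) = -56*(-15) = 840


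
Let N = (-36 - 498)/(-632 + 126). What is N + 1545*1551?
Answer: 606262902/253 ≈ 2.3963e+6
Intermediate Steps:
N = 267/253 (N = -534/(-506) = -534*(-1/506) = 267/253 ≈ 1.0553)
N + 1545*1551 = 267/253 + 1545*1551 = 267/253 + 2396295 = 606262902/253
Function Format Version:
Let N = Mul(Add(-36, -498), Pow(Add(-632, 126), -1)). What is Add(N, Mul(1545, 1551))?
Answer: Rational(606262902, 253) ≈ 2.3963e+6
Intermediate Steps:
N = Rational(267, 253) (N = Mul(-534, Pow(-506, -1)) = Mul(-534, Rational(-1, 506)) = Rational(267, 253) ≈ 1.0553)
Add(N, Mul(1545, 1551)) = Add(Rational(267, 253), Mul(1545, 1551)) = Add(Rational(267, 253), 2396295) = Rational(606262902, 253)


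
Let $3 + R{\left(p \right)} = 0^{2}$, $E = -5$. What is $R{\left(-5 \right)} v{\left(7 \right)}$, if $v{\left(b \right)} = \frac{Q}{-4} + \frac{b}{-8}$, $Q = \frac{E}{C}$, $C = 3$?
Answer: $\frac{11}{8} \approx 1.375$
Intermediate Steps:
$R{\left(p \right)} = -3$ ($R{\left(p \right)} = -3 + 0^{2} = -3 + 0 = -3$)
$Q = - \frac{5}{3} \approx -1.6667$
$v{\left(b \right)} = \frac{5}{12} - \frac{b}{8}$ ($v{\left(b \right)} = - \frac{5}{3 \left(-4\right)} + \frac{b}{-8} = \left(- \frac{5}{3}\right) \left(- \frac{1}{4}\right) + b \left(- \frac{1}{8}\right) = \frac{5}{12} - \frac{b}{8}$)
$R{\left(-5 \right)} v{\left(7 \right)} = - 3 \left(\frac{5}{12} - \frac{7}{8}\right) = \left(-3\right) \left(- \frac{11}{24}\right) = \frac{11}{8}$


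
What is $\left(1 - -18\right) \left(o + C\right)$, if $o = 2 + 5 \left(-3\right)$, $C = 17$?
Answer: $76$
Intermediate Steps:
$o = -13$ ($o = 2 - 15 = -13$)
$\left(1 - -18\right) \left(o + C\right) = \left(1 - -18\right) \left(-13 + 17\right) = \left(1 + 18\right) 4 = 19 \cdot 4 = 76$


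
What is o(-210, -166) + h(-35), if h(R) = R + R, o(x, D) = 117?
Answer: 47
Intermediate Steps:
h(R) = 2*R
o(-210, -166) + h(-35) = 117 + 2*(-35) = 117 - 70 = 47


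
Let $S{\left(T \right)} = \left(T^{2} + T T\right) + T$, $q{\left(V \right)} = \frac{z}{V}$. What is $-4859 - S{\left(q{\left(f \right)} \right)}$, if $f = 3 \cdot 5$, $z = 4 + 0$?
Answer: $- \frac{1093367}{225} \approx -4859.4$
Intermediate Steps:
$z = 4$
$f = 15$
$q{\left(V \right)} = \frac{4}{V}$
$S{\left(T \right)} = T + 2 T^{2}$ ($S{\left(T \right)} = \left(T^{2} + T^{2}\right) + T = 2 T^{2} + T = T + 2 T^{2}$)
$-4859 - S{\left(q{\left(f \right)} \right)} = -4859 - \frac{4}{15} \left(1 + 2 \cdot \frac{4}{15}\right) = -4859 - 4 \cdot \frac{1}{15} \left(1 + 2 \cdot 4 \cdot \frac{1}{15}\right) = -4859 - \frac{4 \left(1 + 2 \cdot \frac{4}{15}\right)}{15} = -4859 - \frac{4 \left(1 + \frac{8}{15}\right)}{15} = -4859 - \frac{4}{15} \cdot \frac{23}{15} = -4859 - \frac{92}{225} = - \frac{1093367}{225}$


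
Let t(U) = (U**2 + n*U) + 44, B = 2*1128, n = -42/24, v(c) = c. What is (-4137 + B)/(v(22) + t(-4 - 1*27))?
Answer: -7524/4325 ≈ -1.7397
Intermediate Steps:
n = -7/4 (n = -42*1/24 = -7/4 ≈ -1.7500)
B = 2256
t(U) = 44 + U**2 - 7*U/4 (t(U) = (U**2 - 7*U/4) + 44 = 44 + U**2 - 7*U/4)
(-4137 + B)/(v(22) + t(-4 - 1*27)) = (-4137 + 2256)/(22 + (44 + (-4 - 1*27)**2 - 7*(-4 - 1*27)/4)) = -1881/(22 + (44 + (-4 - 27)**2 - 7*(-4 - 27)/4)) = -1881/(22 + (44 + (-31)**2 - 7/4*(-31))) = -1881/(22 + (44 + 961 + 217/4)) = -1881/(22 + 4237/4) = -1881/4325/4 = -1881*4/4325 = -7524/4325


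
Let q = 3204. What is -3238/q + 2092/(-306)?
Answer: -71237/9078 ≈ -7.8472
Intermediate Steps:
-3238/q + 2092/(-306) = -3238/3204 + 2092/(-306) = -3238*1/3204 + 2092*(-1/306) = -1619/1602 - 1046/153 = -71237/9078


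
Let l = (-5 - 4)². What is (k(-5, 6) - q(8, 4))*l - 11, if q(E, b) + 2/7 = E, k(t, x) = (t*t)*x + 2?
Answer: 81733/7 ≈ 11676.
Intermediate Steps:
k(t, x) = 2 + x*t² (k(t, x) = t²*x + 2 = x*t² + 2 = 2 + x*t²)
q(E, b) = -2/7 + E
l = 81 (l = (-9)² = 81)
(k(-5, 6) - q(8, 4))*l - 11 = ((2 + 6*(-5)²) - (-2/7 + 8))*81 - 11 = ((2 + 6*25) - 1*54/7)*81 - 11 = ((2 + 150) - 54/7)*81 - 11 = (152 - 54/7)*81 - 11 = (1010/7)*81 - 11 = 81810/7 - 11 = 81733/7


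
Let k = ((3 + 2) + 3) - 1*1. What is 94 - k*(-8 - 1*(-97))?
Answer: -529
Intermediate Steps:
k = 7 (k = (5 + 3) - 1 = 8 - 1 = 7)
94 - k*(-8 - 1*(-97)) = 94 - 7*(-8 - 1*(-97)) = 94 - 7*(-8 + 97) = 94 - 7*89 = 94 - 1*623 = 94 - 623 = -529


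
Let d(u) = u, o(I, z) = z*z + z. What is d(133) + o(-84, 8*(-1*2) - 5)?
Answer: 553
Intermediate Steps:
o(I, z) = z + z² (o(I, z) = z² + z = z + z²)
d(133) + o(-84, 8*(-1*2) - 5) = 133 + (8*(-1*2) - 5)*(1 + (8*(-1*2) - 5)) = 133 + (8*(-2) - 5)*(1 + (8*(-2) - 5)) = 133 + (-16 - 5)*(1 + (-16 - 5)) = 133 - 21*(1 - 21) = 133 - 21*(-20) = 133 + 420 = 553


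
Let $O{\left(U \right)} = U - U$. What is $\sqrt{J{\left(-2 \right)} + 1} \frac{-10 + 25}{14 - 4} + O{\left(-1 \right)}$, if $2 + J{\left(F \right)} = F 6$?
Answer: $\frac{3 i \sqrt{13}}{2} \approx 5.4083 i$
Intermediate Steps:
$J{\left(F \right)} = -2 + 6 F$ ($J{\left(F \right)} = -2 + F 6 = -2 + 6 F$)
$O{\left(U \right)} = 0$
$\sqrt{J{\left(-2 \right)} + 1} \frac{-10 + 25}{14 - 4} + O{\left(-1 \right)} = \sqrt{\left(-2 + 6 \left(-2\right)\right) + 1} \frac{-10 + 25}{14 - 4} + 0 = \sqrt{\left(-2 - 12\right) + 1} \cdot \frac{15}{10} + 0 = \sqrt{-14 + 1} \cdot 15 \cdot \frac{1}{10} + 0 = \sqrt{-13} \cdot \frac{3}{2} + 0 = i \sqrt{13} \cdot \frac{3}{2} + 0 = \frac{3 i \sqrt{13}}{2} + 0 = \frac{3 i \sqrt{13}}{2}$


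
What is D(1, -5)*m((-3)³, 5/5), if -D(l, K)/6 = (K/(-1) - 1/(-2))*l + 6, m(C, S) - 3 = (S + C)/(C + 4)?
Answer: -285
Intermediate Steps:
m(C, S) = 3 + (C + S)/(4 + C) (m(C, S) = 3 + (S + C)/(C + 4) = 3 + (C + S)/(4 + C))
D(l, K) = -36 - 6*l*(½ - K) (D(l, K) = -6*((K/(-1) - 1/(-2))*l + 6) = -6*((K*(-1) - 1*(-½))*l + 6) = -6*((-K + ½)*l + 6) = -6*((½ - K)*l + 6) = -6*(l*(½ - K) + 6) = -6*(6 + l*(½ - K)) = -36 - 6*l*(½ - K))
D(1, -5)*m((-3)³, 5/5) = (-36 - 3*1 + 6*(-5)*1)*((12 + 5/5 + 4*(-3)³)/(4 + (-3)³)) = (-36 - 3 - 30)*((12 + 5*(⅕) + 4*(-27))/(4 - 27)) = -69*(12 + 1 - 108)/(-23) = -(-3)*(-95) = -69*95/23 = -285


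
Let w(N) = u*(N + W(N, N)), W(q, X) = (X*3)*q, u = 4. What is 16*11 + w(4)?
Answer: 384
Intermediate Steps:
W(q, X) = 3*X*q (W(q, X) = (3*X)*q = 3*X*q)
w(N) = 4*N + 12*N² (w(N) = 4*(N + 3*N*N) = 4*(N + 3*N²) = 4*N + 12*N²)
16*11 + w(4) = 16*11 + 4*4*(1 + 3*4) = 176 + 4*4*(1 + 12) = 176 + 4*4*13 = 176 + 208 = 384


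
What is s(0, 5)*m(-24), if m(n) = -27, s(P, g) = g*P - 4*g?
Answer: 540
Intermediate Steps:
s(P, g) = -4*g + P*g (s(P, g) = P*g - 4*g = -4*g + P*g)
s(0, 5)*m(-24) = (5*(-4 + 0))*(-27) = (5*(-4))*(-27) = -20*(-27) = 540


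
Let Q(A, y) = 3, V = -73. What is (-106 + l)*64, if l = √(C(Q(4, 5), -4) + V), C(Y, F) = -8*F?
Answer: -6784 + 64*I*√41 ≈ -6784.0 + 409.8*I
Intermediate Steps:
l = I*√41 (l = √(-8*(-4) - 73) = √(32 - 73) = √(-41) = I*√41 ≈ 6.4031*I)
(-106 + l)*64 = (-106 + I*√41)*64 = -6784 + 64*I*√41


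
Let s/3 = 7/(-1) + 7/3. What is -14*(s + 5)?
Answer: 126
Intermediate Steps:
s = -14 (s = 3*(7/(-1) + 7/3) = 3*(7*(-1) + 7*(1/3)) = 3*(-7 + 7/3) = 3*(-14/3) = -14)
-14*(s + 5) = -14*(-14 + 5) = -14*(-9) = 126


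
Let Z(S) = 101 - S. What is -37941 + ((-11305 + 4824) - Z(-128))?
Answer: -44651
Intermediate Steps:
-37941 + ((-11305 + 4824) - Z(-128)) = -37941 + ((-11305 + 4824) - (101 - 1*(-128))) = -37941 + (-6481 - (101 + 128)) = -37941 + (-6481 - 1*229) = -37941 + (-6481 - 229) = -37941 - 6710 = -44651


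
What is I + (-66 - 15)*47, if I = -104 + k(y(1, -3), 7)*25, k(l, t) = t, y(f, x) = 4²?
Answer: -3736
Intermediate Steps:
y(f, x) = 16
I = 71 (I = -104 + 7*25 = -104 + 175 = 71)
I + (-66 - 15)*47 = 71 + (-66 - 15)*47 = 71 - 81*47 = 71 - 3807 = -3736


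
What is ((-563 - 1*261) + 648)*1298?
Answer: -228448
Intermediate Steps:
((-563 - 1*261) + 648)*1298 = ((-563 - 261) + 648)*1298 = (-824 + 648)*1298 = -176*1298 = -228448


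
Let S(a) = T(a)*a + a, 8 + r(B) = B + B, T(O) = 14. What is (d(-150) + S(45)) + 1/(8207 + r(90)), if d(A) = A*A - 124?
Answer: 193144330/8379 ≈ 23051.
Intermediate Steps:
r(B) = -8 + 2*B (r(B) = -8 + (B + B) = -8 + 2*B)
d(A) = -124 + A**2 (d(A) = A**2 - 124 = -124 + A**2)
S(a) = 15*a (S(a) = 14*a + a = 15*a)
(d(-150) + S(45)) + 1/(8207 + r(90)) = ((-124 + (-150)**2) + 15*45) + 1/(8207 + (-8 + 2*90)) = ((-124 + 22500) + 675) + 1/(8207 + (-8 + 180)) = (22376 + 675) + 1/(8207 + 172) = 23051 + 1/8379 = 193144330/8379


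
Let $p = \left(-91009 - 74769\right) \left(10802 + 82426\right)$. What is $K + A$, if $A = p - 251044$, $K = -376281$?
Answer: $-15455778709$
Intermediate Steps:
$p = -15455151384$ ($p = \left(-165778\right) 93228 = -15455151384$)
$A = -15455402428$ ($A = -15455151384 - 251044 = -15455402428$)
$K + A = -376281 - 15455402428 = -15455778709$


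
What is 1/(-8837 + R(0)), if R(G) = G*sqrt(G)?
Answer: -1/8837 ≈ -0.00011316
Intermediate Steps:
R(G) = G**(3/2)
1/(-8837 + R(0)) = 1/(-8837 + 0**(3/2)) = 1/(-8837 + 0) = 1/(-8837) = -1/8837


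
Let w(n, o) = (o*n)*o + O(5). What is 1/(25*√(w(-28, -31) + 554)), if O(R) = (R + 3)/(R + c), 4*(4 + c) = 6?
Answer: -I*√658770/3293850 ≈ -0.00024641*I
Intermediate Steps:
c = -5/2 (c = -4 + (¼)*6 = -4 + 3/2 = -5/2 ≈ -2.5000)
O(R) = (3 + R)/(-5/2 + R) (O(R) = (R + 3)/(R - 5/2) = (3 + R)/(-5/2 + R))
w(n, o) = 16/5 + n*o² (w(n, o) = (o*n)*o + 2*(3 + 5)/(-5 + 2*5) = (n*o)*o + 2*8/(-5 + 10) = n*o² + 2*8/5 = n*o² + 2*(⅕)*8 = n*o² + 16/5 = 16/5 + n*o²)
1/(25*√(w(-28, -31) + 554)) = 1/(25*√((16/5 - 28*(-31)²) + 554)) = 1/(25*√((16/5 - 28*961) + 554)) = 1/(25*√((16/5 - 26908) + 554)) = 1/(25*√(-134524/5 + 554)) = 1/(25*√(-131754/5)) = 1/(25*(I*√658770/5)) = 1/(5*I*√658770) = -I*√658770/3293850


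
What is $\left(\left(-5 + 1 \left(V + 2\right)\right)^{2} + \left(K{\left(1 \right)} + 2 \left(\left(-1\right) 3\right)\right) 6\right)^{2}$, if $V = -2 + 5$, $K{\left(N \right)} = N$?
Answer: $900$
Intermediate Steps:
$V = 3$
$\left(\left(-5 + 1 \left(V + 2\right)\right)^{2} + \left(K{\left(1 \right)} + 2 \left(\left(-1\right) 3\right)\right) 6\right)^{2} = \left(\left(-5 + 1 \left(3 + 2\right)\right)^{2} + \left(1 + 2 \left(\left(-1\right) 3\right)\right) 6\right)^{2} = \left(\left(-5 + 1 \cdot 5\right)^{2} + \left(1 + 2 \left(-3\right)\right) 6\right)^{2} = \left(\left(-5 + 5\right)^{2} + \left(1 - 6\right) 6\right)^{2} = \left(0^{2} - 30\right)^{2} = \left(0 - 30\right)^{2} = \left(-30\right)^{2} = 900$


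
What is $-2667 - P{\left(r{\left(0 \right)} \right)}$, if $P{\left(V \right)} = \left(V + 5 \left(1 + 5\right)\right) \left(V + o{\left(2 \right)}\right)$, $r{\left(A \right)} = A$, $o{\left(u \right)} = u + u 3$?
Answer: $-2907$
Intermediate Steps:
$o{\left(u \right)} = 4 u$ ($o{\left(u \right)} = u + 3 u = 4 u$)
$P{\left(V \right)} = \left(8 + V\right) \left(30 + V\right)$ ($P{\left(V \right)} = \left(V + 5 \left(1 + 5\right)\right) \left(V + 4 \cdot 2\right) = \left(V + 5 \cdot 6\right) \left(V + 8\right) = \left(V + 30\right) \left(8 + V\right) = \left(30 + V\right) \left(8 + V\right) = \left(8 + V\right) \left(30 + V\right)$)
$-2667 - P{\left(r{\left(0 \right)} \right)} = -2667 - \left(240 + 0^{2} + 38 \cdot 0\right) = -2667 - \left(240 + 0 + 0\right) = -2667 - 240 = -2907$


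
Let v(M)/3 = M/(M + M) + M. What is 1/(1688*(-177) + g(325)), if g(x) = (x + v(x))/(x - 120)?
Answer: -410/122495557 ≈ -3.3471e-6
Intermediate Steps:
v(M) = 3/2 + 3*M (v(M) = 3*(M/(M + M) + M) = 3*(M/((2*M)) + M) = 3*(M*(1/(2*M)) + M) = 3*(½ + M) = 3/2 + 3*M)
g(x) = (3/2 + 4*x)/(-120 + x) (g(x) = (x + (3/2 + 3*x))/(x - 120) = (3/2 + 4*x)/(-120 + x))
1/(1688*(-177) + g(325)) = 1/(1688*(-177) + (3 + 8*325)/(2*(-120 + 325))) = 1/(-298776 + (½)*(3 + 2600)/205) = 1/(-298776 + (½)*(1/205)*2603) = 1/(-298776 + 2603/410) = 1/(-122495557/410) = -410/122495557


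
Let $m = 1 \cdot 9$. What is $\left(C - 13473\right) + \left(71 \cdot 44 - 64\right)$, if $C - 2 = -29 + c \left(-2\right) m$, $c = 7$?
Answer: $-10566$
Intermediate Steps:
$m = 9$
$C = -153$ ($C = 2 + \left(-29 + 7 \left(-2\right) 9\right) = 2 - 155 = -153$)
$\left(C - 13473\right) + \left(71 \cdot 44 - 64\right) = \left(-153 - 13473\right) + \left(71 \cdot 44 - 64\right) = -13626 + \left(3124 - 64\right) = -13626 + 3060 = -10566$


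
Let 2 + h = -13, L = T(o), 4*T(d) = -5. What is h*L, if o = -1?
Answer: 75/4 ≈ 18.750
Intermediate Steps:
T(d) = -5/4 (T(d) = (¼)*(-5) = -5/4)
L = -5/4 ≈ -1.2500
h = -15 (h = -2 - 13 = -15)
h*L = -15*(-5/4) = 75/4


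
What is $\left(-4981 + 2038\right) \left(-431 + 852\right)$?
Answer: $-1239003$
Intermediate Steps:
$\left(-4981 + 2038\right) \left(-431 + 852\right) = \left(-2943\right) 421 = -1239003$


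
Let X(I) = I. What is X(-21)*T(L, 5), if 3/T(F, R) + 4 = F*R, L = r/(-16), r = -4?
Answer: 252/11 ≈ 22.909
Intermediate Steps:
L = ¼ (L = -4/(-16) = -4*(-1/16) = ¼ ≈ 0.25000)
T(F, R) = 3/(-4 + F*R)
X(-21)*T(L, 5) = -63/(-4 + (¼)*5) = -63/(-4 + 5/4) = -63/(-11/4) = -63*(-4)/11 = -21*(-12/11) = 252/11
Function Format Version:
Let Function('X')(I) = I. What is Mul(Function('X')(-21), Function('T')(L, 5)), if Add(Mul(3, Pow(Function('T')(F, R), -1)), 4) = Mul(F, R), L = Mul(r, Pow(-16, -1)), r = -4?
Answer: Rational(252, 11) ≈ 22.909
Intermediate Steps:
L = Rational(1, 4) (L = Mul(-4, Pow(-16, -1)) = Mul(-4, Rational(-1, 16)) = Rational(1, 4) ≈ 0.25000)
Function('T')(F, R) = Mul(3, Pow(Add(-4, Mul(F, R)), -1))
Mul(Function('X')(-21), Function('T')(L, 5)) = Mul(-21, Mul(3, Pow(Add(-4, Mul(Rational(1, 4), 5)), -1))) = Mul(-21, Mul(3, Pow(Add(-4, Rational(5, 4)), -1))) = Mul(-21, Mul(3, Pow(Rational(-11, 4), -1))) = Mul(-21, Mul(3, Rational(-4, 11))) = Mul(-21, Rational(-12, 11)) = Rational(252, 11)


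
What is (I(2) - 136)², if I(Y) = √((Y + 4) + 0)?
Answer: (136 - √6)² ≈ 17836.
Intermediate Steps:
I(Y) = √(4 + Y) (I(Y) = √((4 + Y) + 0) = √(4 + Y))
(I(2) - 136)² = (√(4 + 2) - 136)² = (√6 - 136)² = (-136 + √6)²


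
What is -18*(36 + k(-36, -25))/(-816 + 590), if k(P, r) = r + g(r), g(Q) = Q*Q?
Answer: 5724/113 ≈ 50.655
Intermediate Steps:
g(Q) = Q²
k(P, r) = r + r²
-18*(36 + k(-36, -25))/(-816 + 590) = -18*(36 - 25*(1 - 25))/(-816 + 590) = -18*(36 - 25*(-24))/(-226) = -18*(36 + 600)*(-1)/226 = -11448*(-1)/226 = -18*(-318/113) = 5724/113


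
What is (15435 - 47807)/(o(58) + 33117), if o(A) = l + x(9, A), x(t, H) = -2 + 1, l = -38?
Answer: -16186/16539 ≈ -0.97866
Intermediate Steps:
x(t, H) = -1
o(A) = -39 (o(A) = -38 - 1 = -39)
(15435 - 47807)/(o(58) + 33117) = (15435 - 47807)/(-39 + 33117) = -32372/33078 = -32372*1/33078 = -16186/16539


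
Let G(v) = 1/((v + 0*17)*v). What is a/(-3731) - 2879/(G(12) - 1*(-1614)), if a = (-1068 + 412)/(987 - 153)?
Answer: -15730056136/8819527899 ≈ -1.7835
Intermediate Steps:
G(v) = v⁻² (G(v) = 1/((v + 0)*v) = 1/(v*v) = v⁻²)
a = -328/417 (a = -656/834 = -656*1/834 = -328/417 ≈ -0.78657)
a/(-3731) - 2879/(G(12) - 1*(-1614)) = -328/417/(-3731) - 2879/(12⁻² - 1*(-1614)) = -328/417*(-1/3731) - 2879/(1/144 + 1614) = 8/37947 - 2879/232417/144 = 8/37947 - 2879*144/232417 = 8/37947 - 414576/232417 = -15730056136/8819527899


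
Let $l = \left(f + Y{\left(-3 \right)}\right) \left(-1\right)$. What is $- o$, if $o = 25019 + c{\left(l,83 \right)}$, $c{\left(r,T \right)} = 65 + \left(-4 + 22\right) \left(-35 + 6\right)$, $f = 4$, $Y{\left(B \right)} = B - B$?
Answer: $-24562$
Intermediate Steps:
$Y{\left(B \right)} = 0$
$l = -4$ ($l = \left(4 + 0\right) \left(-1\right) = 4 \left(-1\right) = -4$)
$c{\left(r,T \right)} = -457$ ($c{\left(r,T \right)} = 65 + 18 \left(-29\right) = 65 - 522 = -457$)
$o = 24562$ ($o = 25019 - 457 = 24562$)
$- o = \left(-1\right) 24562 = -24562$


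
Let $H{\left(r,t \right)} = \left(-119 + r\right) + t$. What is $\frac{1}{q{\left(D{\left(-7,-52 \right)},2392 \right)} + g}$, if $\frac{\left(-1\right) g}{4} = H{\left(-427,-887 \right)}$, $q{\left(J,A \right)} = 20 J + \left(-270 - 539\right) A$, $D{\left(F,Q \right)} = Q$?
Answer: $- \frac{1}{1930436} \approx -5.1802 \cdot 10^{-7}$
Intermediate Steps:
$q{\left(J,A \right)} = - 809 A + 20 J$ ($q{\left(J,A \right)} = 20 J + \left(-270 - 539\right) A = 20 J - 809 A = - 809 A + 20 J$)
$H{\left(r,t \right)} = -119 + r + t$
$g = 5732$ ($g = - 4 \left(-119 - 427 - 887\right) = \left(-4\right) \left(-1433\right) = 5732$)
$\frac{1}{q{\left(D{\left(-7,-52 \right)},2392 \right)} + g} = \frac{1}{\left(\left(-809\right) 2392 + 20 \left(-52\right)\right) + 5732} = \frac{1}{\left(-1935128 - 1040\right) + 5732} = \frac{1}{-1936168 + 5732} = \frac{1}{-1930436} = - \frac{1}{1930436}$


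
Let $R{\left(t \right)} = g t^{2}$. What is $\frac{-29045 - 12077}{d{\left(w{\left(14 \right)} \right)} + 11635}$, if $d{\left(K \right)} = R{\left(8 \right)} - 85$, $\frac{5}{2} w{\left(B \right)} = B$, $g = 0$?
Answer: $- \frac{20561}{5775} \approx -3.5603$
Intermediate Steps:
$w{\left(B \right)} = \frac{2 B}{5}$
$R{\left(t \right)} = 0$ ($R{\left(t \right)} = 0 t^{2} = 0$)
$d{\left(K \right)} = -85$ ($d{\left(K \right)} = 0 - 85 = -85$)
$\frac{-29045 - 12077}{d{\left(w{\left(14 \right)} \right)} + 11635} = \frac{-29045 - 12077}{-85 + 11635} = - \frac{41122}{11550} = \left(-41122\right) \frac{1}{11550} = - \frac{20561}{5775}$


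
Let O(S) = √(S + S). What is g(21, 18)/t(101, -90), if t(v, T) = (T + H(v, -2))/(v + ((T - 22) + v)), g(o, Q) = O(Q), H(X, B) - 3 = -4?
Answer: -540/91 ≈ -5.9341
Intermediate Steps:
H(X, B) = -1 (H(X, B) = 3 - 4 = -1)
O(S) = √2*√S (O(S) = √(2*S) = √2*√S)
g(o, Q) = √2*√Q
t(v, T) = (-1 + T)/(-22 + T + 2*v) (t(v, T) = (T - 1)/(v + ((T - 22) + v)) = (-1 + T)/(v + ((-22 + T) + v)) = (-1 + T)/(v + (-22 + T + v)) = (-1 + T)/(-22 + T + 2*v))
g(21, 18)/t(101, -90) = (√2*√18)/(((-1 - 90)/(-22 - 90 + 2*101))) = (√2*(3*√2))/((-91/(-22 - 90 + 202))) = 6/((-91/90)) = 6/(((1/90)*(-91))) = 6/(-91/90) = 6*(-90/91) = -540/91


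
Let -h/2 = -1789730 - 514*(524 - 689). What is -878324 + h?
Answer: 2531516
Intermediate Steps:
h = 3409840 (h = -2*(-1789730 - 514*(524 - 689)) = -2*(-1789730 - 514*(-165)) = -2*(-1789730 - 1*(-84810)) = -2*(-1789730 + 84810) = -2*(-1704920) = 3409840)
-878324 + h = -878324 + 3409840 = 2531516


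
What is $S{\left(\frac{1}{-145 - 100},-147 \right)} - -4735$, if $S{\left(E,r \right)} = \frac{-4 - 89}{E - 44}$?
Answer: $\frac{51070820}{10781} \approx 4737.1$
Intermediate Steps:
$S{\left(E,r \right)} = - \frac{93}{-44 + E}$
$S{\left(\frac{1}{-145 - 100},-147 \right)} - -4735 = - \frac{93}{-44 + \frac{1}{-145 - 100}} - -4735 = - \frac{93}{-44 + \frac{1}{-145 - 100}} + 4735 = - \frac{93}{-44 + \frac{1}{-245}} + 4735 = - \frac{93}{-44 - \frac{1}{245}} + 4735 = - \frac{93}{- \frac{10781}{245}} + 4735 = \left(-93\right) \left(- \frac{245}{10781}\right) + 4735 = \frac{22785}{10781} + 4735 = \frac{51070820}{10781}$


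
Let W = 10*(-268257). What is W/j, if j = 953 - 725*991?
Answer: 447095/119587 ≈ 3.7387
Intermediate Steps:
W = -2682570
j = -717522 (j = 953 - 718475 = -717522)
W/j = -2682570/(-717522) = -2682570*(-1/717522) = 447095/119587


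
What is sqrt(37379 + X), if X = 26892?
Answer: sqrt(64271) ≈ 253.52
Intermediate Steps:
sqrt(37379 + X) = sqrt(37379 + 26892) = sqrt(64271)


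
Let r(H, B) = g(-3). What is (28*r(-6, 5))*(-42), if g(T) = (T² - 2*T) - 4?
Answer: -12936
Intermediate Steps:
g(T) = -4 + T² - 2*T
r(H, B) = 11 (r(H, B) = -4 + (-3)² - 2*(-3) = -4 + 9 + 6 = 11)
(28*r(-6, 5))*(-42) = (28*11)*(-42) = 308*(-42) = -12936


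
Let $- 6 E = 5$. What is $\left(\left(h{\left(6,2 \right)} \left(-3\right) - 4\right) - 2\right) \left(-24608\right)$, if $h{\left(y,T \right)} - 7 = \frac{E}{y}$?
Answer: $\frac{1962488}{3} \approx 6.5416 \cdot 10^{5}$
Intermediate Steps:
$E = - \frac{5}{6}$ ($E = \left(- \frac{1}{6}\right) 5 = - \frac{5}{6} \approx -0.83333$)
$h{\left(y,T \right)} = 7 - \frac{5}{6 y}$
$\left(\left(h{\left(6,2 \right)} \left(-3\right) - 4\right) - 2\right) \left(-24608\right) = \left(\left(\left(7 - \frac{5}{6 \cdot 6}\right) \left(-3\right) - 4\right) - 2\right) \left(-24608\right) = \left(\left(\left(7 - \frac{5}{36}\right) \left(-3\right) - 4\right) - 2\right) \left(-24608\right) = \left(\left(\frac{247}{36} \left(-3\right) - 4\right) - 2\right) \left(-24608\right) = \left(\left(- \frac{247}{12} - 4\right) - 2\right) \left(-24608\right) = \left(- \frac{295}{12} - 2\right) \left(-24608\right) = \left(- \frac{319}{12}\right) \left(-24608\right) = \frac{1962488}{3}$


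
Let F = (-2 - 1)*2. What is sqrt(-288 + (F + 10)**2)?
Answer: 4*I*sqrt(17) ≈ 16.492*I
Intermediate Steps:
F = -6 (F = -3*2 = -6)
sqrt(-288 + (F + 10)**2) = sqrt(-288 + (-6 + 10)**2) = sqrt(-288 + 4**2) = sqrt(-288 + 16) = sqrt(-272) = 4*I*sqrt(17)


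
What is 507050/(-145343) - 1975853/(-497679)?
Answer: 34828265629/72334158897 ≈ 0.48149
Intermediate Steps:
507050/(-145343) - 1975853/(-497679) = 507050*(-1/145343) - 1975853*(-1/497679) = -507050/145343 + 1975853/497679 = 34828265629/72334158897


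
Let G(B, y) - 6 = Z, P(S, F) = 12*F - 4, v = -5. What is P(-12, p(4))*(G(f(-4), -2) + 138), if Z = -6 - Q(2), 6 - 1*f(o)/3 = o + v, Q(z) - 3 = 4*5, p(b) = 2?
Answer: 2300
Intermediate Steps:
Q(z) = 23 (Q(z) = 3 + 4*5 = 3 + 20 = 23)
P(S, F) = -4 + 12*F
f(o) = 33 - 3*o (f(o) = 18 - 3*(o - 5) = 18 - 3*(-5 + o) = 18 + (15 - 3*o) = 33 - 3*o)
Z = -29 (Z = -6 - 1*23 = -6 - 23 = -29)
G(B, y) = -23 (G(B, y) = 6 - 29 = -23)
P(-12, p(4))*(G(f(-4), -2) + 138) = (-4 + 12*2)*(-23 + 138) = (-4 + 24)*115 = 20*115 = 2300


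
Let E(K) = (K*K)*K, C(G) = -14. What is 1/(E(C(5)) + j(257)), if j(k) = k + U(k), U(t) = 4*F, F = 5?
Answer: -1/2467 ≈ -0.00040535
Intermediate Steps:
E(K) = K³ (E(K) = K²*K = K³)
U(t) = 20 (U(t) = 4*5 = 20)
j(k) = 20 + k (j(k) = k + 20 = 20 + k)
1/(E(C(5)) + j(257)) = 1/((-14)³ + (20 + 257)) = 1/(-2744 + 277) = 1/(-2467) = -1/2467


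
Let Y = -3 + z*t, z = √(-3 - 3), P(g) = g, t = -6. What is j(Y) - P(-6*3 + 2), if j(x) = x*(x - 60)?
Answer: -11 + 396*I*√6 ≈ -11.0 + 970.0*I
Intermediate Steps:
z = I*√6 (z = √(-6) = I*√6 ≈ 2.4495*I)
Y = -3 - 6*I*√6 (Y = -3 + (I*√6)*(-6) = -3 - 6*I*√6 ≈ -3.0 - 14.697*I)
j(x) = x*(-60 + x)
j(Y) - P(-6*3 + 2) = (-3 - 6*I*√6)*(-60 + (-3 - 6*I*√6)) - (-6*3 + 2) = (-3 - 6*I*√6)*(-63 - 6*I*√6) - (-18 + 2) = (-63 - 6*I*√6)*(-3 - 6*I*√6) - 1*(-16) = (-63 - 6*I*√6)*(-3 - 6*I*√6) + 16 = 16 + (-63 - 6*I*√6)*(-3 - 6*I*√6)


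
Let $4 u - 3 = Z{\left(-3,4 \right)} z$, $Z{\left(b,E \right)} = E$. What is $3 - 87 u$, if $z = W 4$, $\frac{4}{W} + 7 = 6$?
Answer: $\frac{5319}{4} \approx 1329.8$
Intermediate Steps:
$W = -4$ ($W = \frac{4}{-7 + 6} = \frac{4}{-1} = 4 \left(-1\right) = -4$)
$z = -16$ ($z = \left(-4\right) 4 = -16$)
$u = - \frac{61}{4}$ ($u = \frac{3}{4} + \frac{4 \left(-16\right)}{4} = \frac{3}{4} + \frac{1}{4} \left(-64\right) = \frac{3}{4} - 16 = - \frac{61}{4} \approx -15.25$)
$3 - 87 u = 3 - - \frac{5307}{4} = 3 + \frac{5307}{4} = \frac{5319}{4}$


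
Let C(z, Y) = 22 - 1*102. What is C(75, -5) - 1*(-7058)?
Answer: 6978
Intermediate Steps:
C(z, Y) = -80 (C(z, Y) = 22 - 102 = -80)
C(75, -5) - 1*(-7058) = -80 - 1*(-7058) = -80 + 7058 = 6978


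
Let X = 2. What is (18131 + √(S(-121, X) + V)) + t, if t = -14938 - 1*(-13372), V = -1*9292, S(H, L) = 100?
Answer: 16565 + 2*I*√2298 ≈ 16565.0 + 95.875*I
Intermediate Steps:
V = -9292
t = -1566 (t = -14938 + 13372 = -1566)
(18131 + √(S(-121, X) + V)) + t = (18131 + √(100 - 9292)) - 1566 = (18131 + √(-9192)) - 1566 = (18131 + 2*I*√2298) - 1566 = 16565 + 2*I*√2298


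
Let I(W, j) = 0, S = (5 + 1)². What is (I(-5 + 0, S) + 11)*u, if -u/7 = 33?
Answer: -2541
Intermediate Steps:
u = -231 (u = -7*33 = -231)
S = 36 (S = 6² = 36)
(I(-5 + 0, S) + 11)*u = (0 + 11)*(-231) = 11*(-231) = -2541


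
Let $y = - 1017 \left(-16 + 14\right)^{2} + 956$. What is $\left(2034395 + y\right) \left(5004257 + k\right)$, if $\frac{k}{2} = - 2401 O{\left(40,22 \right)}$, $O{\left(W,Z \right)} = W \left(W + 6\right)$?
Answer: $-7782704405709$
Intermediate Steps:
$O{\left(W,Z \right)} = W \left(6 + W\right)$
$y = -3112$ ($y = - 1017 \left(-2\right)^{2} + 956 = \left(-1017\right) 4 + 956 = -4068 + 956 = -3112$)
$k = -8835680$ ($k = 2 \left(- 2401 \cdot 40 \left(6 + 40\right)\right) = 2 \left(- 2401 \cdot 40 \cdot 46\right) = 2 \left(\left(-2401\right) 1840\right) = 2 \left(-4417840\right) = -8835680$)
$\left(2034395 + y\right) \left(5004257 + k\right) = \left(2034395 - 3112\right) \left(5004257 - 8835680\right) = 2031283 \left(-3831423\right) = -7782704405709$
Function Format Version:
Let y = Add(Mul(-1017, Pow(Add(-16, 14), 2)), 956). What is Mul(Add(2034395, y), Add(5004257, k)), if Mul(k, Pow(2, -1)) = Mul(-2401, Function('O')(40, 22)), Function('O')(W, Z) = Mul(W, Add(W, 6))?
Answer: -7782704405709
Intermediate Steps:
Function('O')(W, Z) = Mul(W, Add(6, W))
y = -3112 (y = Add(Mul(-1017, Pow(-2, 2)), 956) = Add(Mul(-1017, 4), 956) = Add(-4068, 956) = -3112)
k = -8835680 (k = Mul(2, Mul(-2401, Mul(40, Add(6, 40)))) = Mul(2, Mul(-2401, Mul(40, 46))) = Mul(2, Mul(-2401, 1840)) = Mul(2, -4417840) = -8835680)
Mul(Add(2034395, y), Add(5004257, k)) = Mul(Add(2034395, -3112), Add(5004257, -8835680)) = Mul(2031283, -3831423) = -7782704405709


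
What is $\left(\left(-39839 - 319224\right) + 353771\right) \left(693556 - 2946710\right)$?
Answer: $11923690968$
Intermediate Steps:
$\left(\left(-39839 - 319224\right) + 353771\right) \left(693556 - 2946710\right) = \left(\left(-39839 - 319224\right) + 353771\right) \left(-2253154\right) = \left(-359063 + 353771\right) \left(-2253154\right) = \left(-5292\right) \left(-2253154\right) = 11923690968$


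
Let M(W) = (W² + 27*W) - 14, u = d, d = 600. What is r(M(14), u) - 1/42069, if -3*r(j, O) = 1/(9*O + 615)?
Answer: -20038/253045035 ≈ -7.9187e-5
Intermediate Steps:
u = 600
M(W) = -14 + W² + 27*W
r(j, O) = -1/(3*(615 + 9*O)) (r(j, O) = -1/(3*(9*O + 615)) = -1/(3*(615 + 9*O)))
r(M(14), u) - 1/42069 = -1/(1845 + 27*600) - 1/42069 = -1/(1845 + 16200) - 1*1/42069 = -1/18045 - 1/42069 = -20038/253045035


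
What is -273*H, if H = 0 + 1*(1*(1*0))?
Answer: 0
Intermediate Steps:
H = 0 (H = 0 + 1*(1*0) = 0 + 1*0 = 0 + 0 = 0)
-273*H = -273*0 = 0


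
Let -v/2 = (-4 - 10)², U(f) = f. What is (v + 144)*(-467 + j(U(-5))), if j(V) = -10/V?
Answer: 115320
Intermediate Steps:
v = -392 (v = -2*(-4 - 10)² = -2*(-14)² = -2*196 = -392)
(v + 144)*(-467 + j(U(-5))) = (-392 + 144)*(-467 - 10/(-5)) = -248*(-467 - 10*(-⅕)) = -248*(-467 + 2) = -248*(-465) = 115320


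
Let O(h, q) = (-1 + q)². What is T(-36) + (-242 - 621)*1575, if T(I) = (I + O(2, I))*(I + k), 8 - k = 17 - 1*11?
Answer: -1404547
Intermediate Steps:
k = 2 (k = 8 - (17 - 1*11) = 8 - (17 - 11) = 8 - 1*6 = 8 - 6 = 2)
T(I) = (2 + I)*(I + (-1 + I)²) (T(I) = (I + (-1 + I)²)*(I + 2) = (I + (-1 + I)²)*(2 + I) = (2 + I)*(I + (-1 + I)²))
T(-36) + (-242 - 621)*1575 = (2 + (-36)² + (-36)³ - 1*(-36)) + (-242 - 621)*1575 = (2 + 1296 - 46656 + 36) - 863*1575 = -45322 - 1359225 = -1404547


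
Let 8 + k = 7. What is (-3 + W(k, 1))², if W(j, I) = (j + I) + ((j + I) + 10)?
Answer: 49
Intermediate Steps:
k = -1 (k = -8 + 7 = -1)
W(j, I) = 10 + 2*I + 2*j (W(j, I) = (I + j) + ((I + j) + 10) = (I + j) + (10 + I + j) = 10 + 2*I + 2*j)
(-3 + W(k, 1))² = (-3 + (10 + 2*1 + 2*(-1)))² = (-3 + (10 + 2 - 2))² = (-3 + 10)² = 7² = 49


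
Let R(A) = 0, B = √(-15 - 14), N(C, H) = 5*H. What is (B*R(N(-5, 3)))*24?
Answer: 0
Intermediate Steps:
B = I*√29 (B = √(-29) = I*√29 ≈ 5.3852*I)
(B*R(N(-5, 3)))*24 = ((I*√29)*0)*24 = 0*24 = 0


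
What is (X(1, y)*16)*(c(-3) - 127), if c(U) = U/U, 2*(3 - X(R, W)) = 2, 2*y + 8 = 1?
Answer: -4032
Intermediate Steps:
y = -7/2 (y = -4 + (1/2)*1 = -4 + 1/2 = -7/2 ≈ -3.5000)
X(R, W) = 2 (X(R, W) = 3 - 1/2*2 = 3 - 1 = 2)
c(U) = 1
(X(1, y)*16)*(c(-3) - 127) = (2*16)*(1 - 127) = 32*(-126) = -4032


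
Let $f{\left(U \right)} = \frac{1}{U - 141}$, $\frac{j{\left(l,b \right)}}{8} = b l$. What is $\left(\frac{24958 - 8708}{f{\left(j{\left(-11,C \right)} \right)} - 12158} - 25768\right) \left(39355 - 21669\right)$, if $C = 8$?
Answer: $- \frac{4682219277876828}{10273511} \approx -4.5576 \cdot 10^{8}$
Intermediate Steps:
$j{\left(l,b \right)} = 8 b l$
$f{\left(U \right)} = \frac{1}{-141 + U}$
$\left(\frac{24958 - 8708}{f{\left(j{\left(-11,C \right)} \right)} - 12158} - 25768\right) \left(39355 - 21669\right) = \left(\frac{24958 - 8708}{\frac{1}{-141 + 8 \cdot 8 \left(-11\right)} - 12158} - 25768\right) \left(39355 - 21669\right) = \left(\frac{16250}{\frac{1}{-141 - 704} - 12158} - 25768\right) 17686 = \left(\frac{16250}{\frac{1}{-845} - 12158} - 25768\right) 17686 = \left(\frac{16250}{- \frac{1}{845} - 12158} - 25768\right) 17686 = \left(\frac{16250}{- \frac{10273511}{845}} - 25768\right) 17686 = \left(16250 \left(- \frac{845}{10273511}\right) - 25768\right) 17686 = \left(- \frac{13731250}{10273511} - 25768\right) 17686 = \left(- \frac{264741562698}{10273511}\right) 17686 = - \frac{4682219277876828}{10273511}$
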